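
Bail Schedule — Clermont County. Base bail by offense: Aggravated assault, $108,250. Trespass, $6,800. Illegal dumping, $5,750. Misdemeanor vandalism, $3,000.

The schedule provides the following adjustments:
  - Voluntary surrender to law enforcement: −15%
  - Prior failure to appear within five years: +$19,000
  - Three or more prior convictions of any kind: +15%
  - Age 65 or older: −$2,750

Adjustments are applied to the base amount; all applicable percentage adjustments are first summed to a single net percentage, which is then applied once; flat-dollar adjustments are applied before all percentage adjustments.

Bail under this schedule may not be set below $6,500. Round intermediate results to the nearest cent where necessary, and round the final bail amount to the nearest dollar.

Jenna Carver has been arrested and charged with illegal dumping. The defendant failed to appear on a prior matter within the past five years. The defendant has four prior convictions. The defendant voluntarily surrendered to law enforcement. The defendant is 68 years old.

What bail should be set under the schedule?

Base amounts from the schedule: illegal dumping $5,750.
Single charge. Combined base = $5,750.
Prior failure to appear within five years (+$19,000 flat): $5,750 + $19,000 = $24,750.
Age 65 or older (−$2,750 flat): $24,750 − $2,750 = $22,000.
Net percentage adjustment: −15% +15% = +0%. $22,000 × 1 = $22,000.
$22,000 is at or above the $6,500 minimum.

$22,000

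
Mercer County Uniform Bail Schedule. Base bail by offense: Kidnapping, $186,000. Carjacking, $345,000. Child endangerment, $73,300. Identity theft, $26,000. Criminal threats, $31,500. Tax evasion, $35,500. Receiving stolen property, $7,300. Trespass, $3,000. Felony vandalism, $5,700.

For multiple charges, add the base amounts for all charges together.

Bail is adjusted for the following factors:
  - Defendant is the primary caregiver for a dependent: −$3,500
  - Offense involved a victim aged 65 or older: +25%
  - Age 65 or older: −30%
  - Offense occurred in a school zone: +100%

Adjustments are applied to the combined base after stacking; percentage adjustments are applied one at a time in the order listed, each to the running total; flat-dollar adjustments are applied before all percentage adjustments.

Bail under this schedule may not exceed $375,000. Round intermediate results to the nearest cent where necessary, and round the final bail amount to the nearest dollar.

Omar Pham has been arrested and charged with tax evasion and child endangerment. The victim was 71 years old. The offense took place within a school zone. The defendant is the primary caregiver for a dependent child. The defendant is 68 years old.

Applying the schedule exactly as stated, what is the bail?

Base amounts from the schedule: tax evasion $35,500; child endangerment $73,300.
Stacking rule: sum of all bases. $35,500 + $73,300 = $108,800.
Defendant is the primary caregiver for a dependent (−$3,500 flat): $108,800 − $3,500 = $105,300.
Offense involved a victim aged 65 or older (+25%): $105,300 × 1.25 = $131,625.
Age 65 or older (−30%): $131,625 × 0.7 = $92,137.50.
Offense occurred in a school zone (+100%): $92,137.50 × 2 = $184,275.
$184,275 is within the $375,000 maximum.

$184,275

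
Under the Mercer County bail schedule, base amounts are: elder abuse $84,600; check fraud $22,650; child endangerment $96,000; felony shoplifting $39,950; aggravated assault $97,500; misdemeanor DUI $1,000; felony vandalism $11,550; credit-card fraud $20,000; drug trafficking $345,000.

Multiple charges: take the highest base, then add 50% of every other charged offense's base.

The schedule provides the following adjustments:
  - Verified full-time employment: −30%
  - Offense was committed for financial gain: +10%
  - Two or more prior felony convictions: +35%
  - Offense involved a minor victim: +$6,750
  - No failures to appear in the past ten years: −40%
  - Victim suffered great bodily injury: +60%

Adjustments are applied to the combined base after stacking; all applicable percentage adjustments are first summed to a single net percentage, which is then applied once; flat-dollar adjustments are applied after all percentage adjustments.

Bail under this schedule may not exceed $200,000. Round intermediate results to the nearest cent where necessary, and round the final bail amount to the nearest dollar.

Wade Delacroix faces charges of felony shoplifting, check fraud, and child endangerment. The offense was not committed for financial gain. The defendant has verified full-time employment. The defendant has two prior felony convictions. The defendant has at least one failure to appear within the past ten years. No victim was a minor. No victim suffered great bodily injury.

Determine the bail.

$133,665

Base amounts from the schedule: felony shoplifting $39,950; check fraud $22,650; child endangerment $96,000.
Stacking rule: highest base plus 50% of each additional charge. Highest is child endangerment at $96,000. Additional: $39,950 × 50% = $19,975; $22,650 × 50% = $11,325. Combined base = $96,000 + $31,300 = $127,300.
Net percentage adjustment: −30% +35% = +5%. $127,300 × 1.05 = $133,665.
$133,665 is within the $200,000 maximum.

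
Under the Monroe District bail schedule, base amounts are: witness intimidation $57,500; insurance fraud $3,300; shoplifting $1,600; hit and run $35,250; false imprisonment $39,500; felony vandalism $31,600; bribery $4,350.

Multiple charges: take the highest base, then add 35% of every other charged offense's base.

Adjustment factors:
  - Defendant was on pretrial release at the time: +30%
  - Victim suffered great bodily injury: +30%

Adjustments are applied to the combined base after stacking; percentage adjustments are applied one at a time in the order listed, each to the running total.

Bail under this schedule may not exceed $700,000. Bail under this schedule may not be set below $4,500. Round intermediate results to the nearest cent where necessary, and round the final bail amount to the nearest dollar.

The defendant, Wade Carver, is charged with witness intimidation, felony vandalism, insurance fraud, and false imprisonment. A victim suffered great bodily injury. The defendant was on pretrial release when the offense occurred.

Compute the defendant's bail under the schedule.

Base amounts from the schedule: witness intimidation $57,500; felony vandalism $31,600; insurance fraud $3,300; false imprisonment $39,500.
Stacking rule: highest base plus 35% of each additional charge. Highest is witness intimidation at $57,500. Additional: $31,600 × 35% = $11,060; $3,300 × 35% = $1,155; $39,500 × 35% = $13,825. Combined base = $57,500 + $26,040 = $83,540.
Defendant was on pretrial release at the time (+30%): $83,540 × 1.3 = $108,602.
Victim suffered great bodily injury (+30%): $108,602 × 1.3 = $141,182.60.
$141,182.60 is within the $700,000 maximum.
$141,182.60 is at or above the $4,500 minimum.
Rounded to the nearest dollar: $141,183.

$141,183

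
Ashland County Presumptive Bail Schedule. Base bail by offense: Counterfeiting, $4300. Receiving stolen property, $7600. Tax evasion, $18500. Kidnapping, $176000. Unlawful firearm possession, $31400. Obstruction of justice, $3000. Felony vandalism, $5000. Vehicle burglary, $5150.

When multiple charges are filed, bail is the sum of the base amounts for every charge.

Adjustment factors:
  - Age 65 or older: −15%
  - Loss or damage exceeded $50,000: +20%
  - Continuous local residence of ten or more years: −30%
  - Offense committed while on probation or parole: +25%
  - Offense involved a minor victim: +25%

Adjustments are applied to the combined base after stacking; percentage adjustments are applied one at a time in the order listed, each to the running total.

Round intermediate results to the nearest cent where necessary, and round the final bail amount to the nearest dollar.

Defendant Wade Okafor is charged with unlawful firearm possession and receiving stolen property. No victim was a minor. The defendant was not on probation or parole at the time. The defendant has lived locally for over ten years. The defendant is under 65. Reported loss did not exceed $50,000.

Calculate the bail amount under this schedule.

Base amounts from the schedule: unlawful firearm possession $31400; receiving stolen property $7600.
Stacking rule: sum of all bases. $31400 + $7600 = $39000.
Continuous local residence of ten or more years (−30%): $39000 × 0.7 = $27300.

$27300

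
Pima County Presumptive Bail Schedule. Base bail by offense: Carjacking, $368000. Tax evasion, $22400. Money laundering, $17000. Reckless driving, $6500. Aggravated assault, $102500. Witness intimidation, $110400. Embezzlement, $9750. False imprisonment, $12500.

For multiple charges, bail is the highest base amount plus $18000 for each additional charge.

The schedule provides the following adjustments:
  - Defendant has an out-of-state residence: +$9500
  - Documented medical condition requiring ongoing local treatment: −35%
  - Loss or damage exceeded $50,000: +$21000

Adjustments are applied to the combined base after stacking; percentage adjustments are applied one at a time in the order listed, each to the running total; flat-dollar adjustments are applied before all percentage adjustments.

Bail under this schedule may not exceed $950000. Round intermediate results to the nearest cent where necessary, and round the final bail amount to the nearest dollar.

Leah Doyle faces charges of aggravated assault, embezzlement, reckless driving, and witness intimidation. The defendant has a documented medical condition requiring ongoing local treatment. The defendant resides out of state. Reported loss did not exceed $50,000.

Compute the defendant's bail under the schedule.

Base amounts from the schedule: aggravated assault $102500; embezzlement $9750; reckless driving $6500; witness intimidation $110400.
Stacking rule: highest base plus $18000 per additional charge. Highest is witness intimidation at $110400; 3 additional charges → +$54000. Combined base = $164400.
Defendant has an out-of-state residence (+$9500 flat): $164400 + $9500 = $173900.
Documented medical condition requiring ongoing local treatment (−35%): $173900 × 0.65 = $113035.
$113035 is within the $950000 maximum.

$113035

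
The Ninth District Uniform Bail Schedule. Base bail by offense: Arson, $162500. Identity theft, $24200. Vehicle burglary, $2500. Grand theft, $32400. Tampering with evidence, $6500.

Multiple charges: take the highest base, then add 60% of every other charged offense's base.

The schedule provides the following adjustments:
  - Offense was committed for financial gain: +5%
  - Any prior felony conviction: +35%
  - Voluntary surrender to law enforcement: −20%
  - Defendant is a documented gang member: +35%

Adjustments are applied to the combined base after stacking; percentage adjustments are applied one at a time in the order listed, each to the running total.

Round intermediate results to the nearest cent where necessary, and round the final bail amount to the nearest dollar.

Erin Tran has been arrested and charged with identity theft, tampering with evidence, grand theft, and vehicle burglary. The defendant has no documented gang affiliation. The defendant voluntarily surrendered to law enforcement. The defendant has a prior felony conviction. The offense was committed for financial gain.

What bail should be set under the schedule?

Base amounts from the schedule: identity theft $24200; tampering with evidence $6500; grand theft $32400; vehicle burglary $2500.
Stacking rule: highest base plus 60% of each additional charge. Highest is grand theft at $32400. Additional: $24200 × 60% = $14520; $6500 × 60% = $3900; $2500 × 60% = $1500. Combined base = $32400 + $19920 = $52320.
Offense was committed for financial gain (+5%): $52320 × 1.05 = $54936.
Any prior felony conviction (+35%): $54936 × 1.35 = $74163.60.
Voluntary surrender to law enforcement (−20%): $74163.60 × 0.8 = $59330.88.
Rounded to the nearest dollar: $59331.

$59331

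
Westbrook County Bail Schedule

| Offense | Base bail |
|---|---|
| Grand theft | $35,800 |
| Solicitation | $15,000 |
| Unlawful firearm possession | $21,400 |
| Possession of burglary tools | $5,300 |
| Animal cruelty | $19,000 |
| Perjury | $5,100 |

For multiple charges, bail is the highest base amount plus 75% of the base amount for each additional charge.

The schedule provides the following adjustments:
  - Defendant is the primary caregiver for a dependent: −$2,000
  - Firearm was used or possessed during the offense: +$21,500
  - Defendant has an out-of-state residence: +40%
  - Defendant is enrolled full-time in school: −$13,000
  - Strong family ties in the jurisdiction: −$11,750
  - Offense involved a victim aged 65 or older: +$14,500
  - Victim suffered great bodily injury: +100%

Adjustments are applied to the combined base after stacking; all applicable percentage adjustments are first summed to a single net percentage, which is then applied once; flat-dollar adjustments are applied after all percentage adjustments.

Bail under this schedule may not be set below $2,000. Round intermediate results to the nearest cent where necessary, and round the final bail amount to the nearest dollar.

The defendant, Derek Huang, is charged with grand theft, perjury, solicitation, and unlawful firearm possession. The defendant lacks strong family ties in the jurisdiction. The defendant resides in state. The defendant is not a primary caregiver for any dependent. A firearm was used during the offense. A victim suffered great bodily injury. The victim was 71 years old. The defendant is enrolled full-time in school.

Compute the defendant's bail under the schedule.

Base amounts from the schedule: grand theft $35,800; perjury $5,100; solicitation $15,000; unlawful firearm possession $21,400.
Stacking rule: highest base plus 75% of each additional charge. Highest is grand theft at $35,800. Additional: $5,100 × 75% = $3,825; $15,000 × 75% = $11,250; $21,400 × 75% = $16,050. Combined base = $35,800 + $31,125 = $66,925.
Victim suffered great bodily injury (+100%): $66,925 × 2 = $133,850.
Firearm was used or possessed during the offense (+$21,500 flat): $133,850 + $21,500 = $155,350.
Defendant is enrolled full-time in school (−$13,000 flat): $155,350 − $13,000 = $142,350.
Offense involved a victim aged 65 or older (+$14,500 flat): $142,350 + $14,500 = $156,850.
$156,850 is at or above the $2,000 minimum.

$156,850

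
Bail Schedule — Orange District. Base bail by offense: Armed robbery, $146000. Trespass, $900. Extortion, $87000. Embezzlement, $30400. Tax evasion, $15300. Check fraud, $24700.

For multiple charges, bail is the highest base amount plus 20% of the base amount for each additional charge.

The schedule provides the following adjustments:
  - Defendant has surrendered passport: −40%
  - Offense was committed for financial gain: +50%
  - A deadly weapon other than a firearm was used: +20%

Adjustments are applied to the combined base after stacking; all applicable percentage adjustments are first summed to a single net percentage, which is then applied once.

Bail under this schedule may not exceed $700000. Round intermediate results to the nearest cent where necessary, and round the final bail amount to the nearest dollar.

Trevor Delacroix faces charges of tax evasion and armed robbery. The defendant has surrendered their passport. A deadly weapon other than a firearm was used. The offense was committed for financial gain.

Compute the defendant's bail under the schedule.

Base amounts from the schedule: tax evasion $15300; armed robbery $146000.
Stacking rule: highest base plus 20% of each additional charge. Highest is armed robbery at $146000. Additional: $15300 × 20% = $3060. Combined base = $146000 + $3060 = $149060.
Net percentage adjustment: −40% +50% +20% = +30%. $149060 × 1.3 = $193778.
$193778 is within the $700000 maximum.

$193778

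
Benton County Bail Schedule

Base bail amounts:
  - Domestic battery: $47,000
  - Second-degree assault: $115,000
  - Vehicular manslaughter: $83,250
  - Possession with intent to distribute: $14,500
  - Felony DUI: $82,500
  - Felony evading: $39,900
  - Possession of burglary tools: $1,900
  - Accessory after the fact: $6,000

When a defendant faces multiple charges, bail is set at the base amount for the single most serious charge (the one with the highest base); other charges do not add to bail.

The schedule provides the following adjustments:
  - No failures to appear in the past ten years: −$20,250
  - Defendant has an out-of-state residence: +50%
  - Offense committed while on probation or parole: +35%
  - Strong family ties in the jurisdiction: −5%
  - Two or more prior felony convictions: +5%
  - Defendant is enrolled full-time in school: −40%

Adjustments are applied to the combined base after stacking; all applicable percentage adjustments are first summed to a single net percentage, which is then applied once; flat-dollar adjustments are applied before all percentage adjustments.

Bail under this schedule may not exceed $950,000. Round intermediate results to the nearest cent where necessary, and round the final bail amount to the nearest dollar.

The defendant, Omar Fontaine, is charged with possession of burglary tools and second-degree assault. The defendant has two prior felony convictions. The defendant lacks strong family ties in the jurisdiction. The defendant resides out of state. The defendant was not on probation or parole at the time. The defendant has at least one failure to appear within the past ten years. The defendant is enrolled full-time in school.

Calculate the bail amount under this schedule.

$132,250

Base amounts from the schedule: possession of burglary tools $1,900; second-degree assault $115,000.
Stacking rule: use the highest base only. Highest is second-degree assault at $115,000. Combined base = $115,000.
Net percentage adjustment: +50% +5% −40% = +15%. $115,000 × 1.15 = $132,250.
$132,250 is within the $950,000 maximum.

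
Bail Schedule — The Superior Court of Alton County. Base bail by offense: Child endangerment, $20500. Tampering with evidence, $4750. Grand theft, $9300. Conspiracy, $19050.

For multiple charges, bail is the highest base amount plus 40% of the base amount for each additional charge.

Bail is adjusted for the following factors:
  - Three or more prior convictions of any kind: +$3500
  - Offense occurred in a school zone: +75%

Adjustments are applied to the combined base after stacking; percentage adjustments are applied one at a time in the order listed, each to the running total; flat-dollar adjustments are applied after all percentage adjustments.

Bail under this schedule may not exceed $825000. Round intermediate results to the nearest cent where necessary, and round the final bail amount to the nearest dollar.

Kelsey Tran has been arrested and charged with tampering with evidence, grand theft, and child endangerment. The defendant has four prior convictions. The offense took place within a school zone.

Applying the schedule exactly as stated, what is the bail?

$49210

Base amounts from the schedule: tampering with evidence $4750; grand theft $9300; child endangerment $20500.
Stacking rule: highest base plus 40% of each additional charge. Highest is child endangerment at $20500. Additional: $4750 × 40% = $1900; $9300 × 40% = $3720. Combined base = $20500 + $5620 = $26120.
Offense occurred in a school zone (+75%): $26120 × 1.75 = $45710.
Three or more prior convictions of any kind (+$3500 flat): $45710 + $3500 = $49210.
$49210 is within the $825000 maximum.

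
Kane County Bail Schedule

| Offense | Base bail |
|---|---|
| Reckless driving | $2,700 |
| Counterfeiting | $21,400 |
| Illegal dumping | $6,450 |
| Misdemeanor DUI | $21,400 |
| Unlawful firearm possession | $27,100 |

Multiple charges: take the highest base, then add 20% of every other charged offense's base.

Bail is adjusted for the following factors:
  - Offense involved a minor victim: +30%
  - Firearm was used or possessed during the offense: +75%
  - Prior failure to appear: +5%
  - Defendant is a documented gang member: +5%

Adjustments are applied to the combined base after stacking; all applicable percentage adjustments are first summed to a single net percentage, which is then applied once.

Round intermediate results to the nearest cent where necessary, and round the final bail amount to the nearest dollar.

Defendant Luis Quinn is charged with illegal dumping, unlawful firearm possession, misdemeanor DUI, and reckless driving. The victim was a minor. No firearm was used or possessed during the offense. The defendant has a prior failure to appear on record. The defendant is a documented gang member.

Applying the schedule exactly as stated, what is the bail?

$46,494

Base amounts from the schedule: illegal dumping $6,450; unlawful firearm possession $27,100; misdemeanor DUI $21,400; reckless driving $2,700.
Stacking rule: highest base plus 20% of each additional charge. Highest is unlawful firearm possession at $27,100. Additional: $6,450 × 20% = $1,290; $21,400 × 20% = $4,280; $2,700 × 20% = $540. Combined base = $27,100 + $6,110 = $33,210.
Net percentage adjustment: +30% +5% +5% = +40%. $33,210 × 1.4 = $46,494.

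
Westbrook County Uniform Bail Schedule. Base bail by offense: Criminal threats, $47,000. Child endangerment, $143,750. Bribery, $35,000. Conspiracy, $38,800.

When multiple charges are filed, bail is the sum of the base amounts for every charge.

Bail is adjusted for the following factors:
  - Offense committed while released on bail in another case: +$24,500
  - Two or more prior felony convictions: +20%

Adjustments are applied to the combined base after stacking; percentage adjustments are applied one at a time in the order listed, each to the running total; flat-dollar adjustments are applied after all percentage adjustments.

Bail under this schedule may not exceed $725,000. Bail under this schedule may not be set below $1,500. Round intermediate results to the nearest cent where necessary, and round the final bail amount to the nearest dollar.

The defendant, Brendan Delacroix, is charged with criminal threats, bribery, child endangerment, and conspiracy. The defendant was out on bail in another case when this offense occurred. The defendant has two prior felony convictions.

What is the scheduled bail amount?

$341,960

Base amounts from the schedule: criminal threats $47,000; bribery $35,000; child endangerment $143,750; conspiracy $38,800.
Stacking rule: sum of all bases. $47,000 + $35,000 + $143,750 + $38,800 = $264,550.
Two or more prior felony convictions (+20%): $264,550 × 1.2 = $317,460.
Offense committed while released on bail in another case (+$24,500 flat): $317,460 + $24,500 = $341,960.
$341,960 is within the $725,000 maximum.
$341,960 is at or above the $1,500 minimum.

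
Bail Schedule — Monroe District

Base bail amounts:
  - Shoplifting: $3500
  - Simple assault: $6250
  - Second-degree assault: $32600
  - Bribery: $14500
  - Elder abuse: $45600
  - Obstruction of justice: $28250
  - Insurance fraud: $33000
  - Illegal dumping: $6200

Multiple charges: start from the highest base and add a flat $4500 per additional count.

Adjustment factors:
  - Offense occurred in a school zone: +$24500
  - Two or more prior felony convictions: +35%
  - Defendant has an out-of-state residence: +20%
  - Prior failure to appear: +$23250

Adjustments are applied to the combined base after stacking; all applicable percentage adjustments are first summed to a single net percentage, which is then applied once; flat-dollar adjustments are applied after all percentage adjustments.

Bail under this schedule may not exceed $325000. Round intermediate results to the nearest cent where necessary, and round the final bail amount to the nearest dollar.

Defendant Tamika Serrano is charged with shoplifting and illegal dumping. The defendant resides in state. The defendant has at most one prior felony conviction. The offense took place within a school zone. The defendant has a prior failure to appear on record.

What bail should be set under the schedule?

Base amounts from the schedule: shoplifting $3500; illegal dumping $6200.
Stacking rule: highest base plus $4500 per additional charge. Highest is illegal dumping at $6200; 1 additional charge → +$4500. Combined base = $10700.
Offense occurred in a school zone (+$24500 flat): $10700 + $24500 = $35200.
Prior failure to appear (+$23250 flat): $35200 + $23250 = $58450.
$58450 is within the $325000 maximum.

$58450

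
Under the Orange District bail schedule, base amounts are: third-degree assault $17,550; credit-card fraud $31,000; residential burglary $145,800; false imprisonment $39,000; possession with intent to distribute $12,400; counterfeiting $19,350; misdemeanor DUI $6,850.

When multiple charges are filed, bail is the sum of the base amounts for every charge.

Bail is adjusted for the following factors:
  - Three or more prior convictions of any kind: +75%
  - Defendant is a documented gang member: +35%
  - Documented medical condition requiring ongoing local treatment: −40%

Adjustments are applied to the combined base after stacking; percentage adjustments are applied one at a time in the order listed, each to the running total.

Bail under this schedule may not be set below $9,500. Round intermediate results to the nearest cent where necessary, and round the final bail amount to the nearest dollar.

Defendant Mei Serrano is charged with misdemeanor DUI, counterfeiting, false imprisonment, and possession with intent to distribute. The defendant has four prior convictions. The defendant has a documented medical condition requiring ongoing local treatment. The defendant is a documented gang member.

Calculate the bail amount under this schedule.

$109,998

Base amounts from the schedule: misdemeanor DUI $6,850; counterfeiting $19,350; false imprisonment $39,000; possession with intent to distribute $12,400.
Stacking rule: sum of all bases. $6,850 + $19,350 + $39,000 + $12,400 = $77,600.
Three or more prior convictions of any kind (+75%): $77,600 × 1.75 = $135,800.
Defendant is a documented gang member (+35%): $135,800 × 1.35 = $183,330.
Documented medical condition requiring ongoing local treatment (−40%): $183,330 × 0.6 = $109,998.
$109,998 is at or above the $9,500 minimum.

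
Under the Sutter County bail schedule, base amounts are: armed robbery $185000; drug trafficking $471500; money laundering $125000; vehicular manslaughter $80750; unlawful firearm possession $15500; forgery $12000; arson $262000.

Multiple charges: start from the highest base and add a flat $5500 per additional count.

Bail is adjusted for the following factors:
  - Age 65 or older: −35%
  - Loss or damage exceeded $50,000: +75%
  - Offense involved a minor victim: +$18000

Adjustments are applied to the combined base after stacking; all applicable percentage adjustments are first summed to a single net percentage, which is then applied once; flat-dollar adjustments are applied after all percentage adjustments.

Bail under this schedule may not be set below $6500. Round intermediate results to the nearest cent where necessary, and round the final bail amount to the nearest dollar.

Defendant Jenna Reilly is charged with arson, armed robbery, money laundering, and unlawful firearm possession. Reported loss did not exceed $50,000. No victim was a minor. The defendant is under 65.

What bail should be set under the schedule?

$278500

Base amounts from the schedule: arson $262000; armed robbery $185000; money laundering $125000; unlawful firearm possession $15500.
Stacking rule: highest base plus $5500 per additional charge. Highest is arson at $262000; 3 additional charges → +$16500. Combined base = $278500.
No adjustment factors apply to this defendant.
$278500 is at or above the $6500 minimum.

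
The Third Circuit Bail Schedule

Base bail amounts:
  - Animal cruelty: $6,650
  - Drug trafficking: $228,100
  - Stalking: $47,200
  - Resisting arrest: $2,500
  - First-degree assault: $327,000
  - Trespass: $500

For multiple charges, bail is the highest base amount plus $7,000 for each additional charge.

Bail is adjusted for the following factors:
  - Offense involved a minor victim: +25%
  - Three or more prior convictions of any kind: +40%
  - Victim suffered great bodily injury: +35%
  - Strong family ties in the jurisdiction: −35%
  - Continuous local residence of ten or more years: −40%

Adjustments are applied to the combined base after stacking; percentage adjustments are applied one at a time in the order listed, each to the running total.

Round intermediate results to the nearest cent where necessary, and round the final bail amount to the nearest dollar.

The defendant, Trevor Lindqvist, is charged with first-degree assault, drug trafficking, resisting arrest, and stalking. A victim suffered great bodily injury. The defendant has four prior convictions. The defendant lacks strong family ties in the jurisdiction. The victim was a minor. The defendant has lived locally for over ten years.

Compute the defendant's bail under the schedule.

Base amounts from the schedule: first-degree assault $327,000; drug trafficking $228,100; resisting arrest $2,500; stalking $47,200.
Stacking rule: highest base plus $7,000 per additional charge. Highest is first-degree assault at $327,000; 3 additional charges → +$21,000. Combined base = $348,000.
Offense involved a minor victim (+25%): $348,000 × 1.25 = $435,000.
Three or more prior convictions of any kind (+40%): $435,000 × 1.4 = $609,000.
Victim suffered great bodily injury (+35%): $609,000 × 1.35 = $822,150.
Continuous local residence of ten or more years (−40%): $822,150 × 0.6 = $493,290.

$493,290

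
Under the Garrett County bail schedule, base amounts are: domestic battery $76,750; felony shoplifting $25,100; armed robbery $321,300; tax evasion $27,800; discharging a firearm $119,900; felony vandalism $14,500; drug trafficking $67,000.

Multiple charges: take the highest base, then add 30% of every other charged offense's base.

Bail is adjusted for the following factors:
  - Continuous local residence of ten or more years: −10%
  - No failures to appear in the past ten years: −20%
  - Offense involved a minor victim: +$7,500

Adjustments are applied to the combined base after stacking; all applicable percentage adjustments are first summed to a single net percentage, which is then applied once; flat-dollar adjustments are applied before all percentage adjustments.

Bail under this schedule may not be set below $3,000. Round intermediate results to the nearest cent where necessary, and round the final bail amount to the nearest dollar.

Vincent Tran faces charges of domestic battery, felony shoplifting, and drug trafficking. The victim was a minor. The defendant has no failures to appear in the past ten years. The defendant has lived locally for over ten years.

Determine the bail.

$78,316

Base amounts from the schedule: domestic battery $76,750; felony shoplifting $25,100; drug trafficking $67,000.
Stacking rule: highest base plus 30% of each additional charge. Highest is domestic battery at $76,750. Additional: $25,100 × 30% = $7,530; $67,000 × 30% = $20,100. Combined base = $76,750 + $27,630 = $104,380.
Offense involved a minor victim (+$7,500 flat): $104,380 + $7,500 = $111,880.
Net percentage adjustment: −10% −20% = −30%. $111,880 × 0.7 = $78,316.
$78,316 is at or above the $3,000 minimum.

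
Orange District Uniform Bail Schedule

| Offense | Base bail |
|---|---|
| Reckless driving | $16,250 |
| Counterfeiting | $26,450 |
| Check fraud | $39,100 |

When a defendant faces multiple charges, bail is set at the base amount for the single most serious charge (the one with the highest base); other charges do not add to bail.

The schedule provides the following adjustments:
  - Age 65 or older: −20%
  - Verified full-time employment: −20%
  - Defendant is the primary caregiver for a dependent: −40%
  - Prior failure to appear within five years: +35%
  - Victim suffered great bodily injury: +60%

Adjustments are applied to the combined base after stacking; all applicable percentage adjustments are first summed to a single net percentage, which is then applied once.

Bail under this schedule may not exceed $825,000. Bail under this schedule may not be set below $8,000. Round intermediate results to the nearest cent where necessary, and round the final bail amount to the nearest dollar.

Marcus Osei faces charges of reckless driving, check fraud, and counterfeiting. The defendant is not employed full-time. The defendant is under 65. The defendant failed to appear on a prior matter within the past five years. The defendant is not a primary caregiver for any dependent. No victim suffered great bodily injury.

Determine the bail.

Base amounts from the schedule: reckless driving $16,250; check fraud $39,100; counterfeiting $26,450.
Stacking rule: use the highest base only. Highest is check fraud at $39,100. Combined base = $39,100.
Prior failure to appear within five years (+35%): $39,100 × 1.35 = $52,785.
$52,785 is within the $825,000 maximum.
$52,785 is at or above the $8,000 minimum.

$52,785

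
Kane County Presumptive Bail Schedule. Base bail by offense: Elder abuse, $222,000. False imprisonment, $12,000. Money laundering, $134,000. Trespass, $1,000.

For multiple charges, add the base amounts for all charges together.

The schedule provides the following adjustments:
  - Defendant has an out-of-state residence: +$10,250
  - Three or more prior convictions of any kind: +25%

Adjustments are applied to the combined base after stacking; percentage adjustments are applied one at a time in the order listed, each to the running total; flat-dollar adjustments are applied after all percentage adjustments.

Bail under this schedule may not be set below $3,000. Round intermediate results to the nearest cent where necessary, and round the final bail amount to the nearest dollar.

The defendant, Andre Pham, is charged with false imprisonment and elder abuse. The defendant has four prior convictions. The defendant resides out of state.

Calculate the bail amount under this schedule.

$302,750

Base amounts from the schedule: false imprisonment $12,000; elder abuse $222,000.
Stacking rule: sum of all bases. $12,000 + $222,000 = $234,000.
Three or more prior convictions of any kind (+25%): $234,000 × 1.25 = $292,500.
Defendant has an out-of-state residence (+$10,250 flat): $292,500 + $10,250 = $302,750.
$302,750 is at or above the $3,000 minimum.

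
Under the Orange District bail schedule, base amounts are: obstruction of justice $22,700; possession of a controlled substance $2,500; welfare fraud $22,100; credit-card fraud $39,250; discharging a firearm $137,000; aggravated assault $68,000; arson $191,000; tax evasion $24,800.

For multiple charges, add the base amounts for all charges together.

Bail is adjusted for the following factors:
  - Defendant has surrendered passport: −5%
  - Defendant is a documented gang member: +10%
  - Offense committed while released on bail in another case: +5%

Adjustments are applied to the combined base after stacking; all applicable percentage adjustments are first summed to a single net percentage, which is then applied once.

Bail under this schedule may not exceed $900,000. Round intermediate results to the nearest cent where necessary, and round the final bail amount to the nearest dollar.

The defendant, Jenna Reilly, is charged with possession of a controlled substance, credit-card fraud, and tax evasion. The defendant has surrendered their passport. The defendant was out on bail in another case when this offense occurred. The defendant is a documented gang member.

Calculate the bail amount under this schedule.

Base amounts from the schedule: possession of a controlled substance $2,500; credit-card fraud $39,250; tax evasion $24,800.
Stacking rule: sum of all bases. $2,500 + $39,250 + $24,800 = $66,550.
Net percentage adjustment: −5% +10% +5% = +10%. $66,550 × 1.1 = $73,205.
$73,205 is within the $900,000 maximum.

$73,205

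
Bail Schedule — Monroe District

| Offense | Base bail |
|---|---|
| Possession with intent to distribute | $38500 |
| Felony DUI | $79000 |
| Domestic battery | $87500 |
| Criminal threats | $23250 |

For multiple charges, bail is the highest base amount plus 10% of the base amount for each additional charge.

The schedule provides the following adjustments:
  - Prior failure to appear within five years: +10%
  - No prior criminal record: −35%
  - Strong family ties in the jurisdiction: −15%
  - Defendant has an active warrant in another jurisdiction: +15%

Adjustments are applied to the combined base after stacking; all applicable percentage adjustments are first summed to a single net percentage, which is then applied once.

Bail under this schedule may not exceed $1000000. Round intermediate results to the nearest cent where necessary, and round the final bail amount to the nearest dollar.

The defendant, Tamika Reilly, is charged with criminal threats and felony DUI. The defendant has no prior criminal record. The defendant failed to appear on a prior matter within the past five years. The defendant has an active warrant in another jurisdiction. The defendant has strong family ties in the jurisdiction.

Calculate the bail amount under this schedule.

Base amounts from the schedule: criminal threats $23250; felony DUI $79000.
Stacking rule: highest base plus 10% of each additional charge. Highest is felony DUI at $79000. Additional: $23250 × 10% = $2325. Combined base = $79000 + $2325 = $81325.
Net percentage adjustment: +10% −35% −15% +15% = −25%. $81325 × 0.75 = $60993.75.
$60993.75 is within the $1000000 maximum.
Rounded to the nearest dollar: $60994.

$60994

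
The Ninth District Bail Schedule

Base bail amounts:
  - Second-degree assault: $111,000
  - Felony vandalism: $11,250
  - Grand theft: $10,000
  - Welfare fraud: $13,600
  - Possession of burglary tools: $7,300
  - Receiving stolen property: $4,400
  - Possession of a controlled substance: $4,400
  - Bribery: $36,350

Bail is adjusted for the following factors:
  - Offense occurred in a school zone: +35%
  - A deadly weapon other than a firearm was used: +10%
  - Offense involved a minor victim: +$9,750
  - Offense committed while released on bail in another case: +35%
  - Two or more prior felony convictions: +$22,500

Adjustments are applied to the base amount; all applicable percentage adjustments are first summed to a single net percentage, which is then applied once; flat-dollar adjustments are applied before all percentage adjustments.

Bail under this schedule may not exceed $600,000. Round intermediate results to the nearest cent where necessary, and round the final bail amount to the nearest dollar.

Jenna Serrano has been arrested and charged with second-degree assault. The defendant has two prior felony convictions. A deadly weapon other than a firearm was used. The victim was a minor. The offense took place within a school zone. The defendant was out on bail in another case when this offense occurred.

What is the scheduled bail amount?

$257,850

Base amounts from the schedule: second-degree assault $111,000.
Single charge. Combined base = $111,000.
Offense involved a minor victim (+$9,750 flat): $111,000 + $9,750 = $120,750.
Two or more prior felony convictions (+$22,500 flat): $120,750 + $22,500 = $143,250.
Net percentage adjustment: +35% +10% +35% = +80%. $143,250 × 1.8 = $257,850.
$257,850 is within the $600,000 maximum.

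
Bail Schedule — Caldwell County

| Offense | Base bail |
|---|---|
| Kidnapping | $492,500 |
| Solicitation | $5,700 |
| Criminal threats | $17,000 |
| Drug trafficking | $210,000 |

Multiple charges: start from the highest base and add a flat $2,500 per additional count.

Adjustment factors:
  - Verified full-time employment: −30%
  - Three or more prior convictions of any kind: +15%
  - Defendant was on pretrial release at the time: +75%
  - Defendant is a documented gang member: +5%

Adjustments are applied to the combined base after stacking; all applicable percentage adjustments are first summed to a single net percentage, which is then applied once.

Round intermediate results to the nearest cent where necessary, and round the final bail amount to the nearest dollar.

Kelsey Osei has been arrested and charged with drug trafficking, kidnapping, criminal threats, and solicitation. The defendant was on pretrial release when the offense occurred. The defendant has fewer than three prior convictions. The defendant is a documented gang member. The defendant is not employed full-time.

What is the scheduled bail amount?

Base amounts from the schedule: drug trafficking $210,000; kidnapping $492,500; criminal threats $17,000; solicitation $5,700.
Stacking rule: highest base plus $2,500 per additional charge. Highest is kidnapping at $492,500; 3 additional charges → +$7,500. Combined base = $500,000.
Net percentage adjustment: +75% +5% = +80%. $500,000 × 1.8 = $900,000.

$900,000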